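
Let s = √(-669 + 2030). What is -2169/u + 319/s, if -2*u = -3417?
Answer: -1446/1139 + 319*√1361/1361 ≈ 7.3774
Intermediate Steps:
u = 3417/2 (u = -½*(-3417) = 3417/2 ≈ 1708.5)
s = √1361 ≈ 36.892
-2169/u + 319/s = -2169/3417/2 + 319/(√1361) = -2169*2/3417 + 319*(√1361/1361) = -1446/1139 + 319*√1361/1361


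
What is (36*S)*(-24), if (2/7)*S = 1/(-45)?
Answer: 336/5 ≈ 67.200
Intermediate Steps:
S = -7/90 (S = (7/2)/(-45) = (7/2)*(-1/45) = -7/90 ≈ -0.077778)
(36*S)*(-24) = (36*(-7/90))*(-24) = -14/5*(-24) = 336/5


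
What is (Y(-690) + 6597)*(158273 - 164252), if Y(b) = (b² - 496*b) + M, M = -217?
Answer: -4931000880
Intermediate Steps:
Y(b) = -217 + b² - 496*b (Y(b) = (b² - 496*b) - 217 = -217 + b² - 496*b)
(Y(-690) + 6597)*(158273 - 164252) = ((-217 + (-690)² - 496*(-690)) + 6597)*(158273 - 164252) = ((-217 + 476100 + 342240) + 6597)*(-5979) = (818123 + 6597)*(-5979) = 824720*(-5979) = -4931000880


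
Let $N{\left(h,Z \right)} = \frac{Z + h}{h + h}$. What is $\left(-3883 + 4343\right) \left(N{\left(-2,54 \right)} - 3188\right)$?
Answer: $-1472460$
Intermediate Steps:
$N{\left(h,Z \right)} = \frac{Z + h}{2 h}$
$\left(-3883 + 4343\right) \left(N{\left(-2,54 \right)} - 3188\right) = \left(-3883 + 4343\right) \left(\frac{54 - 2}{2 \left(-2\right)} - 3188\right) = 460 \left(\frac{1}{2} \left(- \frac{1}{2}\right) 52 - 3188\right) = 460 \left(-13 - 3188\right) = 460 \left(-3201\right) = -1472460$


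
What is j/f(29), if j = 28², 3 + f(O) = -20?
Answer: -784/23 ≈ -34.087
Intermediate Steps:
f(O) = -23 (f(O) = -3 - 20 = -23)
j = 784
j/f(29) = 784/(-23) = 784*(-1/23) = -784/23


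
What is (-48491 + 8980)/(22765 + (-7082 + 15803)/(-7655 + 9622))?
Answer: -77718137/44787476 ≈ -1.7353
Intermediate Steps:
(-48491 + 8980)/(22765 + (-7082 + 15803)/(-7655 + 9622)) = -39511/(22765 + 8721/1967) = -39511/44787476/1967 = -39511*1967/44787476 = -77718137/44787476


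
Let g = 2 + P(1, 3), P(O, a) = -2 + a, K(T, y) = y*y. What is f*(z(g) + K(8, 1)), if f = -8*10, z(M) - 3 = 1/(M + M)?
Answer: -1000/3 ≈ -333.33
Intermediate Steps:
K(T, y) = y²
g = 3 (g = 2 + (-2 + 3) = 2 + 1 = 3)
z(M) = 3 + 1/(2*M) (z(M) = 3 + 1/(M + M) = 3 + 1/(2*M))
f = -80
f*(z(g) + K(8, 1)) = -80*((3 + (½)/3) + 1²) = -80*((3 + (½)*(⅓)) + 1) = -80*((3 + ⅙) + 1) = -80*(19/6 + 1) = -80*25/6 = -1000/3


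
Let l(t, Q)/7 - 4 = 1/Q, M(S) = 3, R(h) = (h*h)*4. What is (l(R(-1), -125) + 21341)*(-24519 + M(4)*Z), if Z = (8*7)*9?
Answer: -61454411826/125 ≈ -4.9164e+8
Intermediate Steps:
R(h) = 4*h² (R(h) = h²*4 = 4*h²)
l(t, Q) = 28 + 7/Q
Z = 504 (Z = 56*9 = 504)
(l(R(-1), -125) + 21341)*(-24519 + M(4)*Z) = ((28 + 7/(-125)) + 21341)*(-24519 + 3*504) = ((28 + 7*(-1/125)) + 21341)*(-24519 + 1512) = ((28 - 7/125) + 21341)*(-23007) = (3493/125 + 21341)*(-23007) = (2671118/125)*(-23007) = -61454411826/125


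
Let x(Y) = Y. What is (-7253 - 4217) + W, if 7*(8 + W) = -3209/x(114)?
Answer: -9162653/798 ≈ -11482.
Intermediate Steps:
W = -9593/798 (W = -8 + (-3209/114)/7 = -8 + (-3209*1/114)/7 = -8 + (1/7)*(-3209/114) = -8 - 3209/798 = -9593/798 ≈ -12.021)
(-7253 - 4217) + W = (-7253 - 4217) - 9593/798 = -11470 - 9593/798 = -9162653/798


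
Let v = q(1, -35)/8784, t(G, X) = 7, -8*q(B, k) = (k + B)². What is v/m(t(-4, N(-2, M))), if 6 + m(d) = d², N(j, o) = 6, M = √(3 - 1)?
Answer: -289/755424 ≈ -0.00038257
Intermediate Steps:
M = √2 ≈ 1.4142
q(B, k) = -(B + k)²/8 (q(B, k) = -(k + B)²/8 = -(B + k)²/8)
v = -289/17568 (v = -(1 - 35)²/8/8784 = -⅛*(-34)²*(1/8784) = -⅛*1156*(1/8784) = -289/2*1/8784 = -289/17568 ≈ -0.016450)
m(d) = -6 + d²
v/m(t(-4, N(-2, M))) = -289/(17568*(-6 + 7²)) = -289/(17568*(-6 + 49)) = -289/17568/43 = -289/17568*1/43 = -289/755424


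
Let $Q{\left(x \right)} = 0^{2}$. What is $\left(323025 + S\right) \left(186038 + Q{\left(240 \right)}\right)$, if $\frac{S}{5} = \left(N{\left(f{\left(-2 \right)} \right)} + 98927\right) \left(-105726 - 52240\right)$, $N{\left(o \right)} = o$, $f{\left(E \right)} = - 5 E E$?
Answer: $-14533175594935830$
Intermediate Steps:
$f{\left(E \right)} = - 5 E^{2}$
$Q{\left(x \right)} = 0$
$S = -78119715810$ ($S = 5 \left(- 5 \left(-2\right)^{2} + 98927\right) \left(-105726 - 52240\right) = 5 \left(\left(-5\right) 4 + 98927\right) \left(-157966\right) = 5 \left(-20 + 98927\right) \left(-157966\right) = 5 \cdot 98907 \left(-157966\right) = 5 \left(-15623943162\right) = -78119715810$)
$\left(323025 + S\right) \left(186038 + Q{\left(240 \right)}\right) = \left(323025 - 78119715810\right) \left(186038 + 0\right) = \left(-78119392785\right) 186038 = -14533175594935830$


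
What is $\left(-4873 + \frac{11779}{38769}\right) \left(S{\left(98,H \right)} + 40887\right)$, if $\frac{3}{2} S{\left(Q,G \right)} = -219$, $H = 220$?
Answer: $- \frac{7696364302478}{38769} \approx -1.9852 \cdot 10^{8}$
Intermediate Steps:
$S{\left(Q,G \right)} = -146$ ($S{\left(Q,G \right)} = \frac{2}{3} \left(-219\right) = -146$)
$\left(-4873 + \frac{11779}{38769}\right) \left(S{\left(98,H \right)} + 40887\right) = \left(-4873 + \frac{11779}{38769}\right) \left(-146 + 40887\right) = \left(-4873 + 11779 \cdot \frac{1}{38769}\right) 40741 = \left(-4873 + \frac{11779}{38769}\right) 40741 = \left(- \frac{188909558}{38769}\right) 40741 = - \frac{7696364302478}{38769}$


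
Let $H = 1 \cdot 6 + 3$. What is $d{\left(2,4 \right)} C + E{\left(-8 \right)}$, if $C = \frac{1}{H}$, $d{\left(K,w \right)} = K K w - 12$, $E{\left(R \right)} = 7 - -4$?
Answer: $\frac{103}{9} \approx 11.444$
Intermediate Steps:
$E{\left(R \right)} = 11$ ($E{\left(R \right)} = 7 + 4 = 11$)
$H = 9$ ($H = 6 + 3 = 9$)
$d{\left(K,w \right)} = -12 + w K^{2}$ ($d{\left(K,w \right)} = K^{2} w - 12 = w K^{2} - 12 = -12 + w K^{2}$)
$C = \frac{1}{9} \approx 0.11111$
$d{\left(2,4 \right)} C + E{\left(-8 \right)} = \left(-12 + 4 \cdot 2^{2}\right) \frac{1}{9} + 11 = \left(-12 + 4 \cdot 4\right) \frac{1}{9} + 11 = \left(-12 + 16\right) \frac{1}{9} + 11 = 4 \cdot \frac{1}{9} + 11 = \frac{4}{9} + 11 = \frac{103}{9}$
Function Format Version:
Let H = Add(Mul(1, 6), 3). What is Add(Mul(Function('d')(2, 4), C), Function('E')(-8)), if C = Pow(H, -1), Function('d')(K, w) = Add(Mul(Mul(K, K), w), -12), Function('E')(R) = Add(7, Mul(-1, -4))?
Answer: Rational(103, 9) ≈ 11.444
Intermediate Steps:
Function('E')(R) = 11 (Function('E')(R) = Add(7, 4) = 11)
H = 9 (H = Add(6, 3) = 9)
Function('d')(K, w) = Add(-12, Mul(w, Pow(K, 2))) (Function('d')(K, w) = Add(Mul(Pow(K, 2), w), -12) = Add(Mul(w, Pow(K, 2)), -12) = Add(-12, Mul(w, Pow(K, 2))))
C = Rational(1, 9) (C = Pow(9, -1) = Rational(1, 9) ≈ 0.11111)
Add(Mul(Function('d')(2, 4), C), Function('E')(-8)) = Add(Mul(Add(-12, Mul(4, Pow(2, 2))), Rational(1, 9)), 11) = Add(Mul(Add(-12, Mul(4, 4)), Rational(1, 9)), 11) = Add(Mul(Add(-12, 16), Rational(1, 9)), 11) = Add(Mul(4, Rational(1, 9)), 11) = Add(Rational(4, 9), 11) = Rational(103, 9)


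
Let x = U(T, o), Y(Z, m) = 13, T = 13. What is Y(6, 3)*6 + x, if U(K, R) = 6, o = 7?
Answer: 84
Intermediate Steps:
x = 6
Y(6, 3)*6 + x = 13*6 + 6 = 78 + 6 = 84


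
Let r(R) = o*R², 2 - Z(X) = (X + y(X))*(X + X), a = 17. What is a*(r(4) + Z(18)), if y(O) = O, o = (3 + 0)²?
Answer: -19550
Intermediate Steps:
o = 9 (o = 3² = 9)
Z(X) = 2 - 4*X² (Z(X) = 2 - (X + X)*(X + X) = 2 - 2*X*2*X = 2 - 4*X²)
r(R) = 9*R²
a*(r(4) + Z(18)) = 17*(9*4² + (2 - 4*18²)) = 17*(9*16 + (2 - 4*324)) = 17*(144 + (2 - 1296)) = 17*(144 - 1294) = 17*(-1150) = -19550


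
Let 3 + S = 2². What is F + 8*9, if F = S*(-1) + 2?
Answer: 73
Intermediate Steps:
S = 1 (S = -3 + 2² = -3 + 4 = 1)
F = 1 (F = 1*(-1) + 2 = -1 + 2 = 1)
F + 8*9 = 1 + 8*9 = 1 + 72 = 73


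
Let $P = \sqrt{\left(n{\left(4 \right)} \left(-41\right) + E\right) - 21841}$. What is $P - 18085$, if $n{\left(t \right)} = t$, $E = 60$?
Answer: $-18085 + i \sqrt{21945} \approx -18085.0 + 148.14 i$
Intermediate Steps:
$P = i \sqrt{21945}$ ($P = \sqrt{\left(4 \left(-41\right) + 60\right) - 21841} = \sqrt{\left(-164 + 60\right) - 21841} = \sqrt{-104 - 21841} = \sqrt{-21945} = i \sqrt{21945} \approx 148.14 i$)
$P - 18085 = i \sqrt{21945} - 18085 = -18085 + i \sqrt{21945}$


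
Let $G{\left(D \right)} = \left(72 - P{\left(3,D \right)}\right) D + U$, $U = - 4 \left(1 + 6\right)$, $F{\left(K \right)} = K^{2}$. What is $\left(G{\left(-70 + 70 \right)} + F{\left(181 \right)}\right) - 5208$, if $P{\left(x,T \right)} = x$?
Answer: $27525$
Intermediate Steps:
$U = -28$ ($U = \left(-4\right) 7 = -28$)
$G{\left(D \right)} = -28 + 69 D$ ($G{\left(D \right)} = \left(72 - 3\right) D - 28 = 69 D - 28 = -28 + 69 D$)
$\left(G{\left(-70 + 70 \right)} + F{\left(181 \right)}\right) - 5208 = \left(\left(-28 + 69 \left(-70 + 70\right)\right) + 181^{2}\right) - 5208 = \left(\left(-28 + 69 \cdot 0\right) + 32761\right) - 5208 = \left(\left(-28 + 0\right) + 32761\right) - 5208 = \left(-28 + 32761\right) - 5208 = 32733 - 5208 = 27525$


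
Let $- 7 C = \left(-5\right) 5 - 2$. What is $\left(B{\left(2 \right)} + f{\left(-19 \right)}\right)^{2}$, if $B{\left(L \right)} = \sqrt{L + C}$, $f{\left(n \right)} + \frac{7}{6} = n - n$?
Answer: $\frac{1819}{252} - \frac{\sqrt{287}}{3} \approx 1.5712$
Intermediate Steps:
$f{\left(n \right)} = - \frac{7}{6}$ ($f{\left(n \right)} = - \frac{7}{6} + \left(n - n\right) = - \frac{7}{6} + 0 = - \frac{7}{6}$)
$C = \frac{27}{7}$ ($C = - \frac{\left(-5\right) 5 - 2}{7} = - \frac{-25 - 2}{7} = \left(- \frac{1}{7}\right) \left(-27\right) = \frac{27}{7} \approx 3.8571$)
$B{\left(L \right)} = \sqrt{\frac{27}{7} + L}$ ($B{\left(L \right)} = \sqrt{L + \frac{27}{7}} = \sqrt{\frac{27}{7} + L}$)
$\left(B{\left(2 \right)} + f{\left(-19 \right)}\right)^{2} = \left(\frac{\sqrt{189 + 49 \cdot 2}}{7} - \frac{7}{6}\right)^{2} = \left(\frac{\sqrt{189 + 98}}{7} - \frac{7}{6}\right)^{2} = \left(\frac{\sqrt{287}}{7} - \frac{7}{6}\right)^{2} = \left(- \frac{7}{6} + \frac{\sqrt{287}}{7}\right)^{2}$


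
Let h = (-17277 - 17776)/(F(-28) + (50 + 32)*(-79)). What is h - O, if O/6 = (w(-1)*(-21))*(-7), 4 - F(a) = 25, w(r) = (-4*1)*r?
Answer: -22893419/6499 ≈ -3522.6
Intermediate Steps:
w(r) = -4*r
F(a) = -21 (F(a) = 4 - 1*25 = 4 - 25 = -21)
O = 3528 (O = 6*((-4*(-1)*(-21))*(-7)) = 6*((4*(-21))*(-7)) = 6*(-84*(-7)) = 6*588 = 3528)
h = 35053/6499 (h = (-17277 - 17776)/(-21 + (50 + 32)*(-79)) = -35053/(-21 + 82*(-79)) = -35053/(-21 - 6478) = -35053/(-6499) = -35053*(-1/6499) = 35053/6499 ≈ 5.3936)
h - O = 35053/6499 - 1*3528 = 35053/6499 - 3528 = -22893419/6499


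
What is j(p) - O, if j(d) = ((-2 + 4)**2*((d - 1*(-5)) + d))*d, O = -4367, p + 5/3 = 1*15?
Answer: 54503/9 ≈ 6055.9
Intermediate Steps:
p = 40/3 (p = -5/3 + 1*15 = -5/3 + 15 = 40/3 ≈ 13.333)
j(d) = d*(20 + 8*d) (j(d) = (2**2*((d + 5) + d))*d = (4*((5 + d) + d))*d = (4*(5 + 2*d))*d = (20 + 8*d)*d = d*(20 + 8*d))
j(p) - O = 4*(40/3)*(5 + 2*(40/3)) - 1*(-4367) = 4*(40/3)*(5 + 80/3) + 4367 = 4*(40/3)*(95/3) + 4367 = 15200/9 + 4367 = 54503/9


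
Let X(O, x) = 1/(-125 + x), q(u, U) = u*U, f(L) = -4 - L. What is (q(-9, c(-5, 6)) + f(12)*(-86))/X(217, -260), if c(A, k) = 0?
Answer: -529760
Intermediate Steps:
q(u, U) = U*u
(q(-9, c(-5, 6)) + f(12)*(-86))/X(217, -260) = (0*(-9) + (-4 - 1*12)*(-86))/(1/(-125 - 260)) = (0 + (-4 - 12)*(-86))/(1/(-385)) = (0 - 16*(-86))/(-1/385) = (0 + 1376)*(-385) = 1376*(-385) = -529760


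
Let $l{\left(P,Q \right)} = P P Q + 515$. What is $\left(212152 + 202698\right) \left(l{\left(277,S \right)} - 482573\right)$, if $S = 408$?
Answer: $12787076703900$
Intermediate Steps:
$l{\left(P,Q \right)} = 515 + Q P^{2}$ ($l{\left(P,Q \right)} = P^{2} Q + 515 = Q P^{2} + 515 = 515 + Q P^{2}$)
$\left(212152 + 202698\right) \left(l{\left(277,S \right)} - 482573\right) = \left(212152 + 202698\right) \left(\left(515 + 408 \cdot 277^{2}\right) - 482573\right) = 414850 \left(\left(515 + 408 \cdot 76729\right) - 482573\right) = 414850 \left(\left(515 + 31305432\right) - 482573\right) = 414850 \left(31305947 - 482573\right) = 414850 \cdot 30823374 = 12787076703900$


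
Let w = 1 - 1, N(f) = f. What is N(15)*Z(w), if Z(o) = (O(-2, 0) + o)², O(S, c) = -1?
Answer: 15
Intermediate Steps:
w = 0
Z(o) = (-1 + o)²
N(15)*Z(w) = 15*(-1 + 0)² = 15*(-1)² = 15*1 = 15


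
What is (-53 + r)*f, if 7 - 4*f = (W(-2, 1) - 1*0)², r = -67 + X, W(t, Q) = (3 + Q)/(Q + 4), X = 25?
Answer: -3021/20 ≈ -151.05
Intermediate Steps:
W(t, Q) = (3 + Q)/(4 + Q)
r = -42 (r = -67 + 25 = -42)
f = 159/100 (f = 7/4 - ((3 + 1)/(4 + 1) - 1*0)²/4 = 7/4 - (4/5 + 0)²/4 = 7/4 - ((⅕)*4 + 0)²/4 = 7/4 - (⅘ + 0)²/4 = 7/4 - (⅘)²/4 = 7/4 - ¼*16/25 = 7/4 - 4/25 = 159/100 ≈ 1.5900)
(-53 + r)*f = (-53 - 42)*(159/100) = -95*159/100 = -3021/20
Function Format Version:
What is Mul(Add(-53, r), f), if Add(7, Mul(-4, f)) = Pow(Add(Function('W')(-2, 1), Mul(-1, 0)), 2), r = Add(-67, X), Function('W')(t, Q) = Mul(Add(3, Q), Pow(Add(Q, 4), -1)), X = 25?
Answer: Rational(-3021, 20) ≈ -151.05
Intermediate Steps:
Function('W')(t, Q) = Mul(Pow(Add(4, Q), -1), Add(3, Q)) (Function('W')(t, Q) = Mul(Add(3, Q), Pow(Add(4, Q), -1)) = Mul(Pow(Add(4, Q), -1), Add(3, Q)))
r = -42 (r = Add(-67, 25) = -42)
f = Rational(159, 100) (f = Add(Rational(7, 4), Mul(Rational(-1, 4), Pow(Add(Mul(Pow(Add(4, 1), -1), Add(3, 1)), Mul(-1, 0)), 2))) = Add(Rational(7, 4), Mul(Rational(-1, 4), Pow(Add(Mul(Pow(5, -1), 4), 0), 2))) = Add(Rational(7, 4), Mul(Rational(-1, 4), Pow(Add(Mul(Rational(1, 5), 4), 0), 2))) = Add(Rational(7, 4), Mul(Rational(-1, 4), Pow(Add(Rational(4, 5), 0), 2))) = Add(Rational(7, 4), Mul(Rational(-1, 4), Pow(Rational(4, 5), 2))) = Add(Rational(7, 4), Mul(Rational(-1, 4), Rational(16, 25))) = Add(Rational(7, 4), Rational(-4, 25)) = Rational(159, 100) ≈ 1.5900)
Mul(Add(-53, r), f) = Mul(Add(-53, -42), Rational(159, 100)) = Mul(-95, Rational(159, 100)) = Rational(-3021, 20)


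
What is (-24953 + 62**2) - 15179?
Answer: -36288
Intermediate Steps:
(-24953 + 62**2) - 15179 = (-24953 + 3844) - 15179 = -21109 - 15179 = -36288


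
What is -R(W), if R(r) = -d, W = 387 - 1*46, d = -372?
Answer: -372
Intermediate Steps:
W = 341 (W = 387 - 46 = 341)
R(r) = 372 (R(r) = -1*(-372) = 372)
-R(W) = -1*372 = -372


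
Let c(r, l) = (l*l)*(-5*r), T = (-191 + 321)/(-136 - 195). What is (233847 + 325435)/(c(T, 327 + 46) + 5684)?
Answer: 92561171/46157627 ≈ 2.0053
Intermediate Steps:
T = -130/331 (T = 130/(-331) = 130*(-1/331) = -130/331 ≈ -0.39275)
c(r, l) = -5*r*l² (c(r, l) = l²*(-5*r) = -5*r*l²)
(233847 + 325435)/(c(T, 327 + 46) + 5684) = (233847 + 325435)/(-5*(-130/331)*(327 + 46)² + 5684) = 559282/(-5*(-130/331)*373² + 5684) = 559282/(-5*(-130/331)*139129 + 5684) = 559282/(90433850/331 + 5684) = 559282/(92315254/331) = 559282*(331/92315254) = 92561171/46157627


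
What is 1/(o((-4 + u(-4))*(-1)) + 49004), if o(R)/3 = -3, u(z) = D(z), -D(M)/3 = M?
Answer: 1/48995 ≈ 2.0410e-5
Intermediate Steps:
D(M) = -3*M
u(z) = -3*z
o(R) = -9 (o(R) = 3*(-3) = -9)
1/(o((-4 + u(-4))*(-1)) + 49004) = 1/(-9 + 49004) = 1/48995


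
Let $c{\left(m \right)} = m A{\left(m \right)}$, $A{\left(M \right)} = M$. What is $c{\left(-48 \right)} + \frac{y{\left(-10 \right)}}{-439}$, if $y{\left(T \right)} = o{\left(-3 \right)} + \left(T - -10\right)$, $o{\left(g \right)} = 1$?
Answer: $\frac{1011455}{439} \approx 2304.0$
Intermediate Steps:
$c{\left(m \right)} = m^{2}$ ($c{\left(m \right)} = m m = m^{2}$)
$y{\left(T \right)} = 11 + T$ ($y{\left(T \right)} = 1 + \left(T - -10\right) = 1 + \left(T + 10\right) = 1 + \left(10 + T\right) = 11 + T$)
$c{\left(-48 \right)} + \frac{y{\left(-10 \right)}}{-439} = \left(-48\right)^{2} + \frac{11 - 10}{-439} = 2304 + 1 \left(- \frac{1}{439}\right) = 2304 - \frac{1}{439} = \frac{1011455}{439}$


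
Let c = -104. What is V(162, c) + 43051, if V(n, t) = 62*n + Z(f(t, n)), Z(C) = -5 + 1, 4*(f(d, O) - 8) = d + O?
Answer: 53091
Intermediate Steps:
f(d, O) = 8 + O/4 + d/4 (f(d, O) = 8 + (d + O)/4 = 8 + (O + d)/4 = 8 + (O/4 + d/4) = 8 + O/4 + d/4)
Z(C) = -4
V(n, t) = -4 + 62*n (V(n, t) = 62*n - 4 = -4 + 62*n)
V(162, c) + 43051 = (-4 + 62*162) + 43051 = (-4 + 10044) + 43051 = 10040 + 43051 = 53091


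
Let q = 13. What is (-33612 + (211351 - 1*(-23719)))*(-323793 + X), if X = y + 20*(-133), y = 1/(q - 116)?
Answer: -6773956754280/103 ≈ -6.5767e+10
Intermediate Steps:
y = -1/103 (y = 1/(13 - 116) = 1/(-103) = -1/103 ≈ -0.0097087)
X = -273981/103 (X = -1/103 + 20*(-133) = -1/103 - 2660 = -273981/103 ≈ -2660.0)
(-33612 + (211351 - 1*(-23719)))*(-323793 + X) = (-33612 + (211351 - 1*(-23719)))*(-323793 - 273981/103) = (-33612 + (211351 + 23719))*(-33624660/103) = (-33612 + 235070)*(-33624660/103) = 201458*(-33624660/103) = -6773956754280/103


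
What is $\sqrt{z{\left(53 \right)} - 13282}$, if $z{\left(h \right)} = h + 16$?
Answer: $i \sqrt{13213} \approx 114.95 i$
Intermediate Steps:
$z{\left(h \right)} = 16 + h$
$\sqrt{z{\left(53 \right)} - 13282} = \sqrt{\left(16 + 53\right) - 13282} = \sqrt{69 - 13282} = \sqrt{-13213} = i \sqrt{13213}$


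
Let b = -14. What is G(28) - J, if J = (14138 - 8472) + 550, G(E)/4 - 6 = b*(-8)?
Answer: -5744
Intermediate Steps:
G(E) = 472 (G(E) = 24 + 4*(-14*(-8)) = 24 + 4*112 = 24 + 448 = 472)
J = 6216 (J = 5666 + 550 = 6216)
G(28) - J = 472 - 1*6216 = 472 - 6216 = -5744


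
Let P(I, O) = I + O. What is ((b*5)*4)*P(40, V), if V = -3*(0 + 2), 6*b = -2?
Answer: -680/3 ≈ -226.67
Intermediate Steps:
b = -1/3 (b = (1/6)*(-2) = -1/3 ≈ -0.33333)
V = -6 (V = -3*2 = -6)
((b*5)*4)*P(40, V) = (-1/3*5*4)*(40 - 6) = -5/3*4*34 = -20/3*34 = -680/3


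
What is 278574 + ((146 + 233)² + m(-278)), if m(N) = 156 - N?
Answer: 422649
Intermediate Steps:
278574 + ((146 + 233)² + m(-278)) = 278574 + ((146 + 233)² + (156 - 1*(-278))) = 278574 + (379² + (156 + 278)) = 278574 + (143641 + 434) = 278574 + 144075 = 422649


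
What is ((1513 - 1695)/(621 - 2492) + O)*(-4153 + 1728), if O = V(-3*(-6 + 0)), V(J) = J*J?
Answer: -1470486050/1871 ≈ -7.8594e+5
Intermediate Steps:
V(J) = J²
O = 324 (O = (-3*(-6 + 0))² = (-3*(-6))² = 18² = 324)
((1513 - 1695)/(621 - 2492) + O)*(-4153 + 1728) = ((1513 - 1695)/(621 - 2492) + 324)*(-4153 + 1728) = (-182/(-1871) + 324)*(-2425) = (-182*(-1/1871) + 324)*(-2425) = (182/1871 + 324)*(-2425) = (606386/1871)*(-2425) = -1470486050/1871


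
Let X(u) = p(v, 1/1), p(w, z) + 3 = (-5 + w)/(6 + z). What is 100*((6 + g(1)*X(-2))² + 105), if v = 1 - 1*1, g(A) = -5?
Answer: 3472900/49 ≈ 70876.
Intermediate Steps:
v = 0 (v = 1 - 1 = 0)
p(w, z) = -3 + (-5 + w)/(6 + z)
X(u) = -26/7 (X(u) = (-23 + 0 - 3/1)/(6 + 1/1) = (-23 + 0 - 3*1)/(6 + 1) = (-23 + 0 - 3)/7 = (⅐)*(-26) = -26/7)
100*((6 + g(1)*X(-2))² + 105) = 100*((6 - 5*(-26/7))² + 105) = 100*((6 + 130/7)² + 105) = 100*((172/7)² + 105) = 100*(29584/49 + 105) = 100*(34729/49) = 3472900/49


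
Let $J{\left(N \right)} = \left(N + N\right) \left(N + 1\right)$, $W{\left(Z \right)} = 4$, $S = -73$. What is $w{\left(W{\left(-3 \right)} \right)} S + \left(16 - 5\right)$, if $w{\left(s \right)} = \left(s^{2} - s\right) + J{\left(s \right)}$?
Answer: $-3785$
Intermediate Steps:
$J{\left(N \right)} = 2 N \left(1 + N\right)$
$w{\left(s \right)} = s^{2} - s + 2 s \left(1 + s\right)$ ($w{\left(s \right)} = \left(s^{2} - s\right) + 2 s \left(1 + s\right) = s^{2} - s + 2 s \left(1 + s\right)$)
$w{\left(W{\left(-3 \right)} \right)} S + \left(16 - 5\right) = 4 \left(1 + 3 \cdot 4\right) \left(-73\right) + \left(16 - 5\right) = 4 \left(1 + 12\right) \left(-73\right) + \left(16 - 5\right) = 4 \cdot 13 \left(-73\right) + 11 = 52 \left(-73\right) + 11 = -3796 + 11 = -3785$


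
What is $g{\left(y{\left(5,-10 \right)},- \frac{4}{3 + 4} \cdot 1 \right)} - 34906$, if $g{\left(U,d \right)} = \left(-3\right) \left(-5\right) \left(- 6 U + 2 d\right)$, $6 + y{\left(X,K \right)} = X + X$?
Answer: $- \frac{246982}{7} \approx -35283.0$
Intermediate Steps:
$y{\left(X,K \right)} = -6 + 2 X$ ($y{\left(X,K \right)} = -6 + \left(X + X\right) = -6 + 2 X$)
$g{\left(U,d \right)} = - 90 U + 30 d$ ($g{\left(U,d \right)} = 15 \left(- 6 U + 2 d\right) = - 90 U + 30 d$)
$g{\left(y{\left(5,-10 \right)},- \frac{4}{3 + 4} \cdot 1 \right)} - 34906 = \left(- 90 \left(-6 + 2 \cdot 5\right) + 30 - \frac{4}{3 + 4} \cdot 1\right) - 34906 = \left(- 90 \left(-6 + 10\right) + 30 - \frac{4}{7} \cdot 1\right) - 34906 = \left(\left(-90\right) 4 + 30 \left(-4\right) \frac{1}{7} \cdot 1\right) - 34906 = \left(-360 + 30 \left(\left(- \frac{4}{7}\right) 1\right)\right) - 34906 = \left(-360 + 30 \left(- \frac{4}{7}\right)\right) - 34906 = \left(-360 - \frac{120}{7}\right) - 34906 = - \frac{2640}{7} - 34906 = - \frac{246982}{7}$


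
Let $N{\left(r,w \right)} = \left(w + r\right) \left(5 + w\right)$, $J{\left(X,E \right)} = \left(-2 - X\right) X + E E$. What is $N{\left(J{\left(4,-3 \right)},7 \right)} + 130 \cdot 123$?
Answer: $15894$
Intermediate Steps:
$J{\left(X,E \right)} = E^{2} + X \left(-2 - X\right)$ ($J{\left(X,E \right)} = X \left(-2 - X\right) + E^{2} = E^{2} + X \left(-2 - X\right)$)
$N{\left(r,w \right)} = \left(5 + w\right) \left(r + w\right)$ ($N{\left(r,w \right)} = \left(r + w\right) \left(5 + w\right) = \left(5 + w\right) \left(r + w\right)$)
$N{\left(J{\left(4,-3 \right)},7 \right)} + 130 \cdot 123 = \left(7^{2} + 5 \left(\left(-3\right)^{2} - 4^{2} - 8\right) + 5 \cdot 7 + \left(\left(-3\right)^{2} - 4^{2} - 8\right) 7\right) + 130 \cdot 123 = \left(49 + 5 \left(9 - 16 - 8\right) + 35 + \left(9 - 16 - 8\right) 7\right) + 15990 = \left(49 + 5 \left(-15\right) + 35 - 105\right) + 15990 = \left(49 - 75 + 35 - 105\right) + 15990 = -96 + 15990 = 15894$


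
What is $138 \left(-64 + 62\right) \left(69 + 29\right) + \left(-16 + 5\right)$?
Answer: $-27059$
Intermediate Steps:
$138 \left(-64 + 62\right) \left(69 + 29\right) + \left(-16 + 5\right) = 138 \left(\left(-2\right) 98\right) - 11 = 138 \left(-196\right) - 11 = -27048 - 11 = -27059$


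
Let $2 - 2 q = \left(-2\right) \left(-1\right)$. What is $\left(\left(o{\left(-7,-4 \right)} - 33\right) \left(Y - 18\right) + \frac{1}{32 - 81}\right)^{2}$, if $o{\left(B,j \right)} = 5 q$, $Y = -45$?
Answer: $\frac{10377496900}{2401} \approx 4.3222 \cdot 10^{6}$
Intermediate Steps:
$q = 0$ ($q = 1 - \frac{\left(-2\right) \left(-1\right)}{2} = 1 - 1 = 0$)
$o{\left(B,j \right)} = 0$ ($o{\left(B,j \right)} = 5 \cdot 0 = 0$)
$\left(\left(o{\left(-7,-4 \right)} - 33\right) \left(Y - 18\right) + \frac{1}{32 - 81}\right)^{2} = \left(\left(0 - 33\right) \left(-45 - 18\right) + \frac{1}{32 - 81}\right)^{2} = \left(\left(-33\right) \left(-63\right) + \frac{1}{-49}\right)^{2} = \left(2079 - \frac{1}{49}\right)^{2} = \left(\frac{101870}{49}\right)^{2} = \frac{10377496900}{2401}$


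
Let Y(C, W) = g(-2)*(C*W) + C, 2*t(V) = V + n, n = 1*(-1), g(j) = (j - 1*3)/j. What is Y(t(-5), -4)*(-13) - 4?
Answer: -355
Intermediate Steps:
g(j) = (-3 + j)/j (g(j) = (j - 3)/j = (-3 + j)/j)
n = -1
t(V) = -1/2 + V/2 (t(V) = (V - 1)/2 = (-1 + V)/2 = -1/2 + V/2)
Y(C, W) = C + 5*C*W/2 (Y(C, W) = ((-3 - 2)/(-2))*(C*W) + C = (-1/2*(-5))*(C*W) + C = 5*(C*W)/2 + C = 5*C*W/2 + C = C + 5*C*W/2)
Y(t(-5), -4)*(-13) - 4 = ((-1/2 + (1/2)*(-5))*(2 + 5*(-4))/2)*(-13) - 4 = ((-1/2 - 5/2)*(2 - 20)/2)*(-13) - 4 = ((1/2)*(-3)*(-18))*(-13) - 4 = 27*(-13) - 4 = -351 - 4 = -355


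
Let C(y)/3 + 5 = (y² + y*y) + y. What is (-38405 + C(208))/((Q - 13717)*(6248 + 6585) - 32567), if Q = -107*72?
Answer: -55447/68732065 ≈ -0.00080671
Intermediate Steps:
Q = -7704
C(y) = -15 + 3*y + 6*y² (C(y) = -15 + 3*((y² + y*y) + y) = -15 + 3*((y² + y²) + y) = -15 + 3*(2*y² + y) = -15 + 3*(y + 2*y²) = -15 + (3*y + 6*y²) = -15 + 3*y + 6*y²)
(-38405 + C(208))/((Q - 13717)*(6248 + 6585) - 32567) = (-38405 + (-15 + 3*208 + 6*208²))/((-7704 - 13717)*(6248 + 6585) - 32567) = (-38405 + (-15 + 624 + 6*43264))/(-21421*12833 - 32567) = (-38405 + (-15 + 624 + 259584))/(-274895693 - 32567) = (-38405 + 260193)/(-274928260) = 221788*(-1/274928260) = -55447/68732065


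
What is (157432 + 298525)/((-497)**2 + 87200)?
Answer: 455957/334209 ≈ 1.3643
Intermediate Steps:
(157432 + 298525)/((-497)**2 + 87200) = 455957/(247009 + 87200) = 455957/334209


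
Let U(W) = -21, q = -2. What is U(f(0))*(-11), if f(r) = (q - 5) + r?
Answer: 231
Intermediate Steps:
f(r) = -7 + r (f(r) = (-2 - 5) + r = -7 + r)
U(f(0))*(-11) = -21*(-11) = 231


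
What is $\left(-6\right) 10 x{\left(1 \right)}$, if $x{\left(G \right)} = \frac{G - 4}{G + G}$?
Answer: $90$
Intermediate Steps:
$x{\left(G \right)} = \frac{-4 + G}{2 G}$
$\left(-6\right) 10 x{\left(1 \right)} = \left(-6\right) 10 \frac{-4 + 1}{2 \cdot 1} = - 60 \cdot \frac{1}{2} \cdot 1 \left(-3\right) = \left(-60\right) \left(- \frac{3}{2}\right) = 90$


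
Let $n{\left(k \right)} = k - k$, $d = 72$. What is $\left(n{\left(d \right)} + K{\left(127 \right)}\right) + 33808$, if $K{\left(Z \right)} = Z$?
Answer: $33935$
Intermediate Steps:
$n{\left(k \right)} = 0$
$\left(n{\left(d \right)} + K{\left(127 \right)}\right) + 33808 = \left(0 + 127\right) + 33808 = 127 + 33808 = 33935$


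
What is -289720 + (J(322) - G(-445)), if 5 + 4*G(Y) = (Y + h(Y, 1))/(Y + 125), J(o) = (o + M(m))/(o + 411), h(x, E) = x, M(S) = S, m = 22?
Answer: -27182593205/93824 ≈ -2.8972e+5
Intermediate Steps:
J(o) = (22 + o)/(411 + o) (J(o) = (o + 22)/(o + 411) = (22 + o)/(411 + o))
G(Y) = -5/4 + Y/(2*(125 + Y)) (G(Y) = -5/4 + ((Y + Y)/(Y + 125))/4 = -5/4 + ((2*Y)/(125 + Y))/4 = -5/4 + (2*Y/(125 + Y))/4 = -5/4 + Y/(2*(125 + Y)))
-289720 + (J(322) - G(-445)) = -289720 + ((22 + 322)/(411 + 322) - (-625 - 3*(-445))/(4*(125 - 445))) = -289720 + (344/733 - (-625 + 1335)/(4*(-320))) = -289720 + ((1/733)*344 - (-1)*710/(4*320)) = -289720 + (344/733 - 1*(-71/128)) = -289720 + (344/733 + 71/128) = -289720 + 96075/93824 = -27182593205/93824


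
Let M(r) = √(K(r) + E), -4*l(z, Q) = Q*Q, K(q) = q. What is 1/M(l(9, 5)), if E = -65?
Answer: -2*I*√285/285 ≈ -0.11847*I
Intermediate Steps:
l(z, Q) = -Q²/4 (l(z, Q) = -Q*Q/4 = -Q²/4)
M(r) = √(-65 + r) (M(r) = √(r - 65) = √(-65 + r))
1/M(l(9, 5)) = 1/(√(-65 - ¼*5²)) = 1/(√(-65 - ¼*25)) = 1/(√(-65 - 25/4)) = 1/(√(-285/4)) = 1/(I*√285/2) = -2*I*√285/285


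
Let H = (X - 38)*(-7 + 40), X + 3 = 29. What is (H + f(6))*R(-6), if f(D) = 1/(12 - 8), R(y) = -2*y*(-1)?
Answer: 4749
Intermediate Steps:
R(y) = 2*y
X = 26 (X = -3 + 29 = 26)
f(D) = ¼ (f(D) = 1/4 = ¼)
H = -396 (H = (26 - 38)*(-7 + 40) = -12*33 = -396)
(H + f(6))*R(-6) = (-396 + ¼)*(2*(-6)) = -1583/4*(-12) = 4749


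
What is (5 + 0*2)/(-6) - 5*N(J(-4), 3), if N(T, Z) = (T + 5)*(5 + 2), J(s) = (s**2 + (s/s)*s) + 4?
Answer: -4415/6 ≈ -735.83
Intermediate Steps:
J(s) = 4 + s + s**2 (J(s) = (s**2 + 1*s) + 4 = (s**2 + s) + 4 = (s + s**2) + 4 = 4 + s + s**2)
N(T, Z) = 35 + 7*T (N(T, Z) = (5 + T)*7 = 35 + 7*T)
(5 + 0*2)/(-6) - 5*N(J(-4), 3) = (5 + 0*2)/(-6) - 5*(35 + 7*(4 - 4 + (-4)**2)) = (5 + 0)*(-1/6) - 5*(35 + 7*(4 - 4 + 16)) = 5*(-1/6) - 5*(35 + 7*16) = -5/6 - 5*(35 + 112) = -5/6 - 5*147 = -5/6 - 735 = -4415/6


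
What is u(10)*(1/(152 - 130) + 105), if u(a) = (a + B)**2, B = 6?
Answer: 295808/11 ≈ 26892.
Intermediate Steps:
u(a) = (6 + a)**2 (u(a) = (a + 6)**2 = (6 + a)**2)
u(10)*(1/(152 - 130) + 105) = (6 + 10)**2*(1/(152 - 130) + 105) = 16**2*(1/22 + 105) = 256*(1/22 + 105) = 256*(2311/22) = 295808/11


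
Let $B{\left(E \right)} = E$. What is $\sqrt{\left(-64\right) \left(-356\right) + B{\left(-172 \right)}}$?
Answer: $2 \sqrt{5653} \approx 150.37$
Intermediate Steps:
$\sqrt{\left(-64\right) \left(-356\right) + B{\left(-172 \right)}} = \sqrt{\left(-64\right) \left(-356\right) - 172} = \sqrt{22784 - 172} = \sqrt{22612} = 2 \sqrt{5653}$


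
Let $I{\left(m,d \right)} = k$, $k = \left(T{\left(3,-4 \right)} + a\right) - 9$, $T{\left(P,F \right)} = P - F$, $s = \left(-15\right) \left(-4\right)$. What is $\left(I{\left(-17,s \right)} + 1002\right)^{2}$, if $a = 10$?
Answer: $1020100$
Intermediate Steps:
$s = 60$
$k = 8$ ($k = \left(\left(3 - -4\right) + 10\right) - 9 = \left(\left(3 + 4\right) + 10\right) - 9 = \left(7 + 10\right) - 9 = 17 - 9 = 8$)
$I{\left(m,d \right)} = 8$
$\left(I{\left(-17,s \right)} + 1002\right)^{2} = \left(8 + 1002\right)^{2} = 1010^{2} = 1020100$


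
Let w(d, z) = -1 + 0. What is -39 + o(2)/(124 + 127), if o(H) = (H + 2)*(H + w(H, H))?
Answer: -9785/251 ≈ -38.984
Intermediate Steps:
w(d, z) = -1
o(H) = (-1 + H)*(2 + H) (o(H) = (H + 2)*(H - 1) = (2 + H)*(-1 + H) = (-1 + H)*(2 + H))
-39 + o(2)/(124 + 127) = -39 + (-2 + 2 + 2²)/(124 + 127) = -39 + (-2 + 2 + 4)/251 = -39 + (1/251)*4 = -39 + 4/251 = -9785/251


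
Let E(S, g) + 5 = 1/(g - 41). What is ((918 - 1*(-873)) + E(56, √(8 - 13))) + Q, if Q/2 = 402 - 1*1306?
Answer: -37133/1686 - I*√5/1686 ≈ -22.024 - 0.0013263*I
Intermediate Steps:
E(S, g) = -5 + 1/(-41 + g) (E(S, g) = -5 + 1/(g - 41) = -5 + 1/(-41 + g))
Q = -1808 (Q = 2*(402 - 1*1306) = 2*(402 - 1306) = 2*(-904) = -1808)
((918 - 1*(-873)) + E(56, √(8 - 13))) + Q = ((918 - 1*(-873)) + (206 - 5*√(8 - 13))/(-41 + √(8 - 13))) - 1808 = ((918 + 873) + (206 - 5*I*√5)/(-41 + √(-5))) - 1808 = (1791 + (206 - 5*I*√5)/(-41 + I*√5)) - 1808 = -17 + (206 - 5*I*√5)/(-41 + I*√5)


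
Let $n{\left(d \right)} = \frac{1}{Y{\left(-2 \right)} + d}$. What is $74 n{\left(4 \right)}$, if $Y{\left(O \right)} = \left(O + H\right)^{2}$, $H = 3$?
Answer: $\frac{74}{5} \approx 14.8$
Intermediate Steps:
$Y{\left(O \right)} = \left(3 + O\right)^{2}$ ($Y{\left(O \right)} = \left(O + 3\right)^{2} = \left(3 + O\right)^{2}$)
$n{\left(d \right)} = \frac{1}{1 + d}$ ($n{\left(d \right)} = \frac{1}{\left(3 - 2\right)^{2} + d} = \frac{1}{1^{2} + d} = \frac{1}{1 + d}$)
$74 n{\left(4 \right)} = \frac{74}{1 + 4} = \frac{74}{5}$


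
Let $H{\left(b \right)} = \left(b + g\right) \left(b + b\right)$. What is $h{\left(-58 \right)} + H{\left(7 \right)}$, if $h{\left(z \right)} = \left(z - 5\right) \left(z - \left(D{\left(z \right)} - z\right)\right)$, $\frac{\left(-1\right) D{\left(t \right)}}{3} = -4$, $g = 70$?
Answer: $9142$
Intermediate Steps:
$D{\left(t \right)} = 12$ ($D{\left(t \right)} = \left(-3\right) \left(-4\right) = 12$)
$H{\left(b \right)} = 2 b \left(70 + b\right)$ ($H{\left(b \right)} = \left(b + 70\right) \left(b + b\right) = \left(70 + b\right) 2 b = 2 b \left(70 + b\right)$)
$h{\left(z \right)} = \left(-12 + 2 z\right) \left(-5 + z\right)$ ($h{\left(z \right)} = \left(z - 5\right) \left(z - \left(12 - z\right)\right) = \left(-5 + z\right) \left(z + \left(-12 + z\right)\right) = \left(-5 + z\right) \left(-12 + 2 z\right) = \left(-12 + 2 z\right) \left(-5 + z\right)$)
$h{\left(-58 \right)} + H{\left(7 \right)} = \left(60 - -1276 + 2 \left(-58\right)^{2}\right) + 2 \cdot 7 \left(70 + 7\right) = \left(60 + 1276 + 2 \cdot 3364\right) + 2 \cdot 7 \cdot 77 = \left(60 + 1276 + 6728\right) + 1078 = 8064 + 1078 = 9142$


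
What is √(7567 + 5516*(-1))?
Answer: √2051 ≈ 45.288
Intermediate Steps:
√(7567 + 5516*(-1)) = √(7567 - 5516) = √2051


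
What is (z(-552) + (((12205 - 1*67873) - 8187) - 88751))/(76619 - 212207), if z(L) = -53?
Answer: 152659/135588 ≈ 1.1259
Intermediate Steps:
(z(-552) + (((12205 - 1*67873) - 8187) - 88751))/(76619 - 212207) = (-53 + (((12205 - 1*67873) - 8187) - 88751))/(76619 - 212207) = (-53 + (((12205 - 67873) - 8187) - 88751))/(-135588) = (-53 + ((-55668 - 8187) - 88751))*(-1/135588) = (-53 + (-63855 - 88751))*(-1/135588) = (-53 - 152606)*(-1/135588) = -152659*(-1/135588) = 152659/135588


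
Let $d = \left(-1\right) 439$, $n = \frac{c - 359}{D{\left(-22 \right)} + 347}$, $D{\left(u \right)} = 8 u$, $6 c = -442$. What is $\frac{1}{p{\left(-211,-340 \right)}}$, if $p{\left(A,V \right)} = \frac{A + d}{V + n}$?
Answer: $\frac{87859}{166725} \approx 0.52697$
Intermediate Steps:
$c = - \frac{221}{3}$ ($c = \frac{1}{6} \left(-442\right) = - \frac{221}{3} \approx -73.667$)
$n = - \frac{1298}{513}$ ($n = \frac{- \frac{221}{3} - 359}{8 \left(-22\right) + 347} = - \frac{1298}{3 \left(-176 + 347\right)} = - \frac{1298}{3 \cdot 171} = \left(- \frac{1298}{3}\right) \frac{1}{171} = - \frac{1298}{513} \approx -2.5302$)
$d = -439$
$p{\left(A,V \right)} = \frac{-439 + A}{- \frac{1298}{513} + V}$ ($p{\left(A,V \right)} = \frac{A - 439}{V - \frac{1298}{513}} = \frac{-439 + A}{- \frac{1298}{513} + V}$)
$\frac{1}{p{\left(-211,-340 \right)}} = \frac{1}{513 \frac{1}{-1298 + 513 \left(-340\right)} \left(-439 - 211\right)} = \frac{1}{513 \frac{1}{-1298 - 174420} \left(-650\right)} = \frac{1}{513 \frac{1}{-175718} \left(-650\right)} = \frac{1}{513 \left(- \frac{1}{175718}\right) \left(-650\right)} = \frac{1}{\frac{166725}{87859}} = \frac{87859}{166725}$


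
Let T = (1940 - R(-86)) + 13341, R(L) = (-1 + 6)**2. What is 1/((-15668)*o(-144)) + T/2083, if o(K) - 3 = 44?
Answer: 11234455293/1533912868 ≈ 7.3241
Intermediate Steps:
o(K) = 47 (o(K) = 3 + 44 = 47)
R(L) = 25 (R(L) = 5**2 = 25)
T = 15256 (T = (1940 - 1*25) + 13341 = (1940 - 25) + 13341 = 1915 + 13341 = 15256)
1/((-15668)*o(-144)) + T/2083 = 1/(-15668*47) + 15256/2083 = -1/15668*1/47 + 15256*(1/2083) = -1/736396 + 15256/2083 = 11234455293/1533912868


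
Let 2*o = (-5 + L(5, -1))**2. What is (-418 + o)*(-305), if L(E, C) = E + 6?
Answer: 122000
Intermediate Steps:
L(E, C) = 6 + E
o = 18 (o = (-5 + (6 + 5))**2/2 = (-5 + 11)**2/2 = (1/2)*6**2 = (1/2)*36 = 18)
(-418 + o)*(-305) = (-418 + 18)*(-305) = -400*(-305) = 122000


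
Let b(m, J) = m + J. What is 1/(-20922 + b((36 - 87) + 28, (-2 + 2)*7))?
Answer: -1/20945 ≈ -4.7744e-5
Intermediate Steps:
b(m, J) = J + m
1/(-20922 + b((36 - 87) + 28, (-2 + 2)*7)) = 1/(-20922 + ((-2 + 2)*7 + ((36 - 87) + 28))) = 1/(-20922 + (0*7 + (-51 + 28))) = 1/(-20922 + (0 - 23)) = 1/(-20922 - 23) = 1/(-20945) = -1/20945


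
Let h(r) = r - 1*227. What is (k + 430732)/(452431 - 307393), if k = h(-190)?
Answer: 430315/145038 ≈ 2.9669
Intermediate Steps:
h(r) = -227 + r (h(r) = r - 227 = -227 + r)
k = -417 (k = -227 - 190 = -417)
(k + 430732)/(452431 - 307393) = (-417 + 430732)/(452431 - 307393) = 430315/145038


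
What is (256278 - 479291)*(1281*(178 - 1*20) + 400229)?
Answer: -134393655151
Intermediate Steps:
(256278 - 479291)*(1281*(178 - 1*20) + 400229) = -223013*(1281*(178 - 20) + 400229) = -223013*(1281*158 + 400229) = -223013*(202398 + 400229) = -223013*602627 = -134393655151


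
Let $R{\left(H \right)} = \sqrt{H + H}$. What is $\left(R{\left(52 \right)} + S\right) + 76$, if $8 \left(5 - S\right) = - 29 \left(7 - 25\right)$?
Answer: $\frac{63}{4} + 2 \sqrt{26} \approx 25.948$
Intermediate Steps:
$S = - \frac{241}{4}$ ($S = 5 - \frac{\left(-29\right) \left(7 - 25\right)}{8} = 5 - \frac{\left(-29\right) \left(-18\right)}{8} = 5 - \frac{261}{4} = - \frac{241}{4} \approx -60.25$)
$R{\left(H \right)} = \sqrt{2} \sqrt{H}$ ($R{\left(H \right)} = \sqrt{2 H} = \sqrt{2} \sqrt{H}$)
$\left(R{\left(52 \right)} + S\right) + 76 = \left(\sqrt{2} \sqrt{52} - \frac{241}{4}\right) + 76 = \left(\sqrt{2} \cdot 2 \sqrt{13} - \frac{241}{4}\right) + 76 = \left(2 \sqrt{26} - \frac{241}{4}\right) + 76 = \left(- \frac{241}{4} + 2 \sqrt{26}\right) + 76 = \frac{63}{4} + 2 \sqrt{26}$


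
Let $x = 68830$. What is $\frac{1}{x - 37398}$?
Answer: $\frac{1}{31432} \approx 3.1815 \cdot 10^{-5}$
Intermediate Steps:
$\frac{1}{x - 37398} = \frac{1}{68830 - 37398} = \frac{1}{31432}$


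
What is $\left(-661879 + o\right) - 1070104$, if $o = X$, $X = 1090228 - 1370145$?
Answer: $-2011900$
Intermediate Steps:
$X = -279917$
$o = -279917$
$\left(-661879 + o\right) - 1070104 = \left(-661879 - 279917\right) - 1070104 = -941796 - 1070104 = -2011900$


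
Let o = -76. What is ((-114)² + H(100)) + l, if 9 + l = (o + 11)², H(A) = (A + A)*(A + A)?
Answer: 57212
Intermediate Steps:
H(A) = 4*A² (H(A) = (2*A)*(2*A) = 4*A²)
l = 4216 (l = -9 + (-76 + 11)² = -9 + (-65)² = -9 + 4225 = 4216)
((-114)² + H(100)) + l = ((-114)² + 4*100²) + 4216 = (12996 + 4*10000) + 4216 = (12996 + 40000) + 4216 = 52996 + 4216 = 57212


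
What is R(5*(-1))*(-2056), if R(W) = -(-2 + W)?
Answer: -14392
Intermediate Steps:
R(W) = 2 - W
R(5*(-1))*(-2056) = (2 - 5*(-1))*(-2056) = (2 - 1*(-5))*(-2056) = (2 + 5)*(-2056) = 7*(-2056) = -14392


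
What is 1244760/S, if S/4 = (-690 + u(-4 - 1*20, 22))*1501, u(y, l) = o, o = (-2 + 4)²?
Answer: -155595/514843 ≈ -0.30222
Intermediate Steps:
o = 4 (o = 2² = 4)
u(y, l) = 4
S = -4118744 (S = 4*((-690 + 4)*1501) = 4*(-686*1501) = 4*(-1029686) = -4118744)
1244760/S = 1244760/(-4118744) = 1244760*(-1/4118744) = -155595/514843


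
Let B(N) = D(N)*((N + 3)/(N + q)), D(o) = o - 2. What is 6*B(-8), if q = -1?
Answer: -100/3 ≈ -33.333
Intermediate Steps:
D(o) = -2 + o
B(N) = (-2 + N)*(3 + N)/(-1 + N) (B(N) = (-2 + N)*((N + 3)/(N - 1)) = (-2 + N)*((3 + N)/(-1 + N)) = (-2 + N)*(3 + N)/(-1 + N))
6*B(-8) = 6*((-2 - 8)*(3 - 8)/(-1 - 8)) = 6*(-10*(-5)/(-9)) = 6*(-1/9*(-10)*(-5)) = 6*(-50/9) = -100/3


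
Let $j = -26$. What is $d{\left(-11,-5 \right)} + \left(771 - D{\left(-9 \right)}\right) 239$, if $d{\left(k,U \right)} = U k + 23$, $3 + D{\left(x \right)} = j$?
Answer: $191278$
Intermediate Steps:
$D{\left(x \right)} = -29$ ($D{\left(x \right)} = -3 - 26 = -29$)
$d{\left(k,U \right)} = 23 + U k$
$d{\left(-11,-5 \right)} + \left(771 - D{\left(-9 \right)}\right) 239 = \left(23 - -55\right) + \left(771 - -29\right) 239 = \left(23 + 55\right) + \left(771 + 29\right) 239 = 78 + 800 \cdot 239 = 78 + 191200 = 191278$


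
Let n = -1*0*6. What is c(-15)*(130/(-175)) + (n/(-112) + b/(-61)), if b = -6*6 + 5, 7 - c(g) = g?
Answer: -33807/2135 ≈ -15.835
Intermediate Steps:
c(g) = 7 - g
b = -31 (b = -36 + 5 = -31)
n = 0 (n = 0*6 = 0)
c(-15)*(130/(-175)) + (n/(-112) + b/(-61)) = (7 - 1*(-15))*(130/(-175)) + (0/(-112) - 31/(-61)) = (7 + 15)*(130*(-1/175)) + (0*(-1/112) - 31*(-1/61)) = 22*(-26/35) + (0 + 31/61) = -572/35 + 31/61 = -33807/2135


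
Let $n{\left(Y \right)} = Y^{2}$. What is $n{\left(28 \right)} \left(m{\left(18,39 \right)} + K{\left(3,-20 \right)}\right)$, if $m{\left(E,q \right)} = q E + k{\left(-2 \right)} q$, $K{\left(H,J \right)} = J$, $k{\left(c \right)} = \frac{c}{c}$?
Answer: $565264$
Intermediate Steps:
$k{\left(c \right)} = 1$
$m{\left(E,q \right)} = q + E q$ ($m{\left(E,q \right)} = q E + 1 q = E q + q = q + E q$)
$n{\left(28 \right)} \left(m{\left(18,39 \right)} + K{\left(3,-20 \right)}\right) = 28^{2} \left(39 \left(1 + 18\right) - 20\right) = 784 \left(39 \cdot 19 - 20\right) = 784 \left(741 - 20\right) = 784 \cdot 721 = 565264$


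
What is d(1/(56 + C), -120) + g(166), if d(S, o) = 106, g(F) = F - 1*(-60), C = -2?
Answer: 332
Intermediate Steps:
g(F) = 60 + F (g(F) = F + 60 = 60 + F)
d(1/(56 + C), -120) + g(166) = 106 + (60 + 166) = 106 + 226 = 332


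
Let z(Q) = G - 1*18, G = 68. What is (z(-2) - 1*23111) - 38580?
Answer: -61641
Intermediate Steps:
z(Q) = 50 (z(Q) = 68 - 1*18 = 68 - 18 = 50)
(z(-2) - 1*23111) - 38580 = (50 - 1*23111) - 38580 = (50 - 23111) - 38580 = -23061 - 38580 = -61641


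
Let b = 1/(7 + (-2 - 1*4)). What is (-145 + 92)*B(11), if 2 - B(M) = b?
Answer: -53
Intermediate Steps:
b = 1 (b = 1/(7 + (-2 - 4)) = 1/(7 - 6) = 1/1 = 1)
B(M) = 1 (B(M) = 2 - 1*1 = 2 - 1 = 1)
(-145 + 92)*B(11) = (-145 + 92)*1 = -53*1 = -53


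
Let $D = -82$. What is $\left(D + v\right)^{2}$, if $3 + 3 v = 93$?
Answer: $2704$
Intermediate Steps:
$v = 30$ ($v = -1 + \frac{1}{3} \cdot 93 = -1 + 31 = 30$)
$\left(D + v\right)^{2} = \left(-82 + 30\right)^{2} = \left(-52\right)^{2} = 2704$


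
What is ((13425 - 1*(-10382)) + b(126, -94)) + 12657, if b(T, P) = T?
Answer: 36590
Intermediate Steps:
((13425 - 1*(-10382)) + b(126, -94)) + 12657 = ((13425 - 1*(-10382)) + 126) + 12657 = ((13425 + 10382) + 126) + 12657 = (23807 + 126) + 12657 = 23933 + 12657 = 36590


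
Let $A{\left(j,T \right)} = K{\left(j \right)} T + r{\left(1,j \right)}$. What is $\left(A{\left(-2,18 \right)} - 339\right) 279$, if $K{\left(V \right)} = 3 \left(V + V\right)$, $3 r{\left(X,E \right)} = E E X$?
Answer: $-154473$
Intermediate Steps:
$r{\left(X,E \right)} = \frac{X E^{2}}{3}$ ($r{\left(X,E \right)} = \frac{E E X}{3} = \frac{E^{2} X}{3} = \frac{X E^{2}}{3}$)
$K{\left(V \right)} = 6 V$ ($K{\left(V \right)} = 3 \cdot 2 V = 6 V$)
$A{\left(j,T \right)} = \frac{j^{2}}{3} + 6 T j$ ($A{\left(j,T \right)} = 6 j T + \frac{1}{3} \cdot 1 j^{2} = 6 T j + \frac{j^{2}}{3} = \frac{j^{2}}{3} + 6 T j$)
$\left(A{\left(-2,18 \right)} - 339\right) 279 = \left(\frac{1}{3} \left(-2\right) \left(-2 + 18 \cdot 18\right) - 339\right) 279 = \left(\frac{1}{3} \left(-2\right) \left(-2 + 324\right) - 339\right) 279 = \left(\frac{1}{3} \left(-2\right) 322 - 339\right) 279 = \left(- \frac{644}{3} - 339\right) 279 = \left(- \frac{1661}{3}\right) 279 = -154473$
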